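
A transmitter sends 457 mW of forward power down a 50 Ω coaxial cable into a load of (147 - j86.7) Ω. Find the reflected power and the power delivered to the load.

|Γ| = |(97 − j86.7)/(197 − j86.7)| = 0.604
|Γ|² = 0.365
P_refl = |Γ|²·P_inc = 167 mW, P_del = (1 − |Γ|²)·P_inc = 290 mW

P_reflected ≈ 167 mW; P_delivered ≈ 290 mW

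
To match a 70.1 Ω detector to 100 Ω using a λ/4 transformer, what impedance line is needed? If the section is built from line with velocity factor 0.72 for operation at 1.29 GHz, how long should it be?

Z_qwt ≈ 83.7 Ω; length ≈ 4.19 cm

Z_qwt = √(Z_0·R_L) = √(100 × 70.1) = √7010
λ = 0.72·c/f = 0.167 m, so l = λ/4 = 0.0419 m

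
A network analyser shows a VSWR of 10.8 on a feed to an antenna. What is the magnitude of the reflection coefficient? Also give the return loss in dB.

|Γ| ≈ 0.831; return loss ≈ 1.61 dB

|Γ| = (S − 1)/(S + 1) = (10.8 − 1)/(10.8 + 1) = 9.8/11.8
RL = −20·log₁₀|Γ| = −20·log₁₀(0.831)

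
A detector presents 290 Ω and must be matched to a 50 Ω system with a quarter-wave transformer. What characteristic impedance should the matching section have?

Z_qwt ≈ 120 Ω

Z_qwt = √(Z_0·R_L) = √(50 × 290) = √14500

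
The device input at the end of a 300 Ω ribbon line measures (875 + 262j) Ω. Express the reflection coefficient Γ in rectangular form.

Γ ≈ 0.514 + j0.108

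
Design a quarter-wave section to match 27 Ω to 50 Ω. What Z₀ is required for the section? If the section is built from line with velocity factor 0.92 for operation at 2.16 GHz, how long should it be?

Z_qwt ≈ 36.7 Ω; length ≈ 3.19 cm

Z_qwt = √(Z_0·R_L) = √(50 × 27) = √1350
λ = 0.92·c/f = 0.128 m, so l = λ/4 = 0.0319 m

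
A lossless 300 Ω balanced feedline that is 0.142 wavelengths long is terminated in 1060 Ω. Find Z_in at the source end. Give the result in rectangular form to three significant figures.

βl = 2π × 0.142 = 51.1°
tan(βl) = tan(51.1°) = 1.24
Z_in = Z_0·(Z_L + jZ_0·tanβl)/(Z_0 + jZ_L·tanβl)
     = 300·(1060 + j372)/(300 + j1310)

Z_in ≈ 133 − j212 Ω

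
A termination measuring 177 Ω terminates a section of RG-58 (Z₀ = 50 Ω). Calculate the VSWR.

VSWR ≈ 3.54

Γ = (177 − 50)/(177 + 50) = 0.559
VSWR = (1 + 0.559)/(1 − 0.559)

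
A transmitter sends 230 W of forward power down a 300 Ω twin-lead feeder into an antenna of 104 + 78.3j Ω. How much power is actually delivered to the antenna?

P_delivered ≈ 169 W

|Γ| = |(-196 + j78.3)/(404 + j78.3)| = 0.513
|Γ|² = 0.263
P_refl = |Γ|²·P_inc = 60.5 W, P_del = (1 − |Γ|²)·P_inc = 169 W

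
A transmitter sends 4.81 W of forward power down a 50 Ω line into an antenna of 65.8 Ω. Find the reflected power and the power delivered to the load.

Γ = (65.8 − 50)/(65.8 + 50) = 0.136
|Γ|² = 0.0186
P_refl = |Γ|²·P_inc = 0.0895 W, P_del = (1 − |Γ|²)·P_inc = 4.72 W

P_reflected ≈ 0.0895 W; P_delivered ≈ 4.72 W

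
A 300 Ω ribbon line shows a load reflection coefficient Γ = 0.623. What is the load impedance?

Z_L = Z_0·(1 + Γ)/(1 − Γ) = 300·(1.62)/(0.377)

Z_L ≈ 1290 Ω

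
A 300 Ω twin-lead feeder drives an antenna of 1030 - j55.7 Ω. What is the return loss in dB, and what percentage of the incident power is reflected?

Γ = (730 − j55.7)/(1330 − j55.7), |Γ| = 0.55
RL = −20·log₁₀(0.55) = 5.19 dB
P_refl/P_inc = |Γ|² = 0.302

RL ≈ 5.19 dB; 30.2% of incident power reflected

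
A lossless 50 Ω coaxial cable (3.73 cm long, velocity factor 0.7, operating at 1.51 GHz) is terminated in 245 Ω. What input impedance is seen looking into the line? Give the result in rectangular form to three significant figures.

Z_in ≈ 10.3 + j5.5 Ω

λ = v/f = 0.7·c / 1.51 GHz = 0.139 m
βl = 2π·l/λ = 2π × 0.268 = 96.6°
tan(βl) = tan(96.6°) = -8.7
Z_in = Z_0·(Z_L + jZ_0·tanβl)/(Z_0 + jZ_L·tanβl)
     = 50·(245 − j435)/(50 − j2130)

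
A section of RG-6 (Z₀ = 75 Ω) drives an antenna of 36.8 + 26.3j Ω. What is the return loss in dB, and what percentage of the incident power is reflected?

RL ≈ 7.88 dB; 16.3% of incident power reflected

Γ = (-38.2 + j26.3)/(111.8 + j26.3), |Γ| = 0.404
RL = −20·log₁₀(0.404) = 7.88 dB
P_refl/P_inc = |Γ|² = 0.163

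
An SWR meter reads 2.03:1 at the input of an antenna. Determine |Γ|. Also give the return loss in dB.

|Γ| = (S − 1)/(S + 1) = (2.03 − 1)/(2.03 + 1) = 1.03/3.03
RL = −20·log₁₀|Γ| = −20·log₁₀(0.34)

|Γ| ≈ 0.34; return loss ≈ 9.37 dB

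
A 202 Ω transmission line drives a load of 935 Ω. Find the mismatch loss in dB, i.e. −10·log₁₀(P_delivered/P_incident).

mismatch loss ≈ 2.33 dB

Γ = (935 − 202)/(935 + 202) = 0.645
|Γ|² = 0.416, so P_del/P_inc = 1 − |Γ|² = 0.584
ML = −10·log₁₀(1 − |Γ|²)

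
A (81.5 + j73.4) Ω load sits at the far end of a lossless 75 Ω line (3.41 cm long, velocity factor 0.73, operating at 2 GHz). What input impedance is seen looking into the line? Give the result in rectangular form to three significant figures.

λ = v/f = 0.73·c / 2 GHz = 0.11 m
βl = 2π·l/λ = 2π × 0.311 = 112°
tan(βl) = tan(112°) = -2.46
Z_in = Z_0·(Z_L + jZ_0·tanβl)/(Z_0 + jZ_L·tanβl)
     = 75·(81.5 − j111)/(256 − j201)

Z_in ≈ 30.6 − j8.58 Ω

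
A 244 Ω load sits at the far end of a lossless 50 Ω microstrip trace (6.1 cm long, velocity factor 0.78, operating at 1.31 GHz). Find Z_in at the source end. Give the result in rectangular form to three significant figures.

Z_in ≈ 14.3 + j30.5 Ω

λ = v/f = 0.78·c / 1.31 GHz = 0.179 m
βl = 2π·l/λ = 2π × 0.341 = 123°
tan(βl) = tan(123°) = -1.54
Z_in = Z_0·(Z_L + jZ_0·tanβl)/(Z_0 + jZ_L·tanβl)
     = 50·(244 − j77.2)/(50 − j377)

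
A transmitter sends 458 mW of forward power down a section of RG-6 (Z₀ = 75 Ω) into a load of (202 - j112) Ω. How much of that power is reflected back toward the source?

P_reflected ≈ 147 mW

|Γ| = |(127 − j112)/(277 − j112)| = 0.567
|Γ|² = 0.321
P_refl = |Γ|²·P_inc = 147 mW, P_del = (1 − |Γ|²)·P_inc = 311 mW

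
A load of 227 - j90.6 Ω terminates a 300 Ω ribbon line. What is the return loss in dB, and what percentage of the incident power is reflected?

Γ = (-73 − j90.6)/(527 − j90.6), |Γ| = 0.218
RL = −20·log₁₀(0.218) = 13.2 dB
P_refl/P_inc = |Γ|² = 0.0473

RL ≈ 13.2 dB; 4.73% of incident power reflected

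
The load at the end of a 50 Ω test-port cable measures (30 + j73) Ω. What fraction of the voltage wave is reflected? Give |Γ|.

Γ = (Z_L − Z_0)/(Z_L + Z_0) = (-20 + j73)/(80 + j73)
|Γ| = 75.7/108

|Γ| ≈ 0.699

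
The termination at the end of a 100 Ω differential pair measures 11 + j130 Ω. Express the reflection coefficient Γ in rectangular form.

Γ = (Z_L − Z_0)/(Z_L + Z_0) = (-89 + j130)/(111 + j130)

Γ ≈ 0.24 + j0.89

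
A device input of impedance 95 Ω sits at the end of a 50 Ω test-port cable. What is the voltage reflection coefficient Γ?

Γ = (Z_L − Z_0)/(Z_L + Z_0) = (95 − 50)/(95 + 50) = 45/145

Γ = 0.31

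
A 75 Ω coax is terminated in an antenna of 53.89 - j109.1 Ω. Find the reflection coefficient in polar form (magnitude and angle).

Γ ≈ 0.658 ∠ -60.7°

Γ = (Z_L − Z_0)/(Z_L + Z_0) = (-21.11 − j109.1)/(128.9 − j109.1)
|Γ| = 111/169 = 0.658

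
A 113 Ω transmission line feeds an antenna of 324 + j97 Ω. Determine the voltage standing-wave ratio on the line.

VSWR ≈ 3.16

Γ = (Z_L − Z_0)/(Z_L + Z_0) = (211 + j97)/(437 + j97)
|Γ| = 232/448 = 0.519
VSWR = (1 + |Γ|)/(1 − |Γ|) = 1.52/0.481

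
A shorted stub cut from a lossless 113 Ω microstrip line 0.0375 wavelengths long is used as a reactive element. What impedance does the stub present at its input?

βl = 2π × 0.0375 = 13.5°
tan(βl) = 0.24
For a shorted stub, Z_in = jZ_0·tan(βl)

Z_in ≈ +j27.1 Ω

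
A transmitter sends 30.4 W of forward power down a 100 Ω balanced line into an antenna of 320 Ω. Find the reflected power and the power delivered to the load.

P_reflected ≈ 8.34 W; P_delivered ≈ 22.1 W

Γ = (320 − 100)/(320 + 100) = 0.524
|Γ|² = 0.274
P_refl = |Γ|²·P_inc = 8.34 W, P_del = (1 − |Γ|²)·P_inc = 22.1 W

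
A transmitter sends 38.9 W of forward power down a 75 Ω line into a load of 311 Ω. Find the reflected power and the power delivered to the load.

Γ = (311 − 75)/(311 + 75) = 0.611
|Γ|² = 0.374
P_refl = |Γ|²·P_inc = 14.5 W, P_del = (1 − |Γ|²)·P_inc = 24.4 W

P_reflected ≈ 14.5 W; P_delivered ≈ 24.4 W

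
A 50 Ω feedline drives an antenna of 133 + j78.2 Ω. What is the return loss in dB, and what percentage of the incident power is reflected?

Γ = (83 + j78.2)/(183 + j78.2), |Γ| = 0.573
RL = −20·log₁₀(0.573) = 4.84 dB
P_refl/P_inc = |Γ|² = 0.328

RL ≈ 4.84 dB; 32.8% of incident power reflected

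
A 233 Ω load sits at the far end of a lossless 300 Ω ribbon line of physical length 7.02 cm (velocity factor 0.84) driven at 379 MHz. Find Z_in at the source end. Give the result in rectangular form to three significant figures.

Z_in ≈ 274 + j68 Ω

λ = v/f = 0.84·c / 379 MHz = 0.665 m
βl = 2π·l/λ = 2π × 0.106 = 38°
tan(βl) = tan(38°) = 0.782
Z_in = Z_0·(Z_L + jZ_0·tanβl)/(Z_0 + jZ_L·tanβl)
     = 300·(233 + j234)/(300 + j182)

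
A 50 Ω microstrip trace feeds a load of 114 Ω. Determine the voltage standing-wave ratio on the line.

VSWR ≈ 2.28

For a purely resistive load, VSWR = R_L/Z_0 or Z_0/R_L (whichever > 1) = 114/50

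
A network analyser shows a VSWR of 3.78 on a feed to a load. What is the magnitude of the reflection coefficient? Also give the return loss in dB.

|Γ| ≈ 0.582; return loss ≈ 4.71 dB

|Γ| = (S − 1)/(S + 1) = (3.78 − 1)/(3.78 + 1) = 2.78/4.78
RL = −20·log₁₀|Γ| = −20·log₁₀(0.582)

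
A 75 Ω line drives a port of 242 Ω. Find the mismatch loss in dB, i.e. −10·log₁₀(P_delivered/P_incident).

mismatch loss ≈ 1.41 dB

Γ = (242 − 75)/(242 + 75) = 0.527
|Γ|² = 0.278, so P_del/P_inc = 1 − |Γ|² = 0.722
ML = −10·log₁₀(1 − |Γ|²)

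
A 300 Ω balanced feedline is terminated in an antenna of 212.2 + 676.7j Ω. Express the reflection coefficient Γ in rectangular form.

Γ ≈ 0.573 + j0.564

Γ = (Z_L − Z_0)/(Z_L + Z_0) = (-87.8 + j676.7)/(512.2 + j676.7)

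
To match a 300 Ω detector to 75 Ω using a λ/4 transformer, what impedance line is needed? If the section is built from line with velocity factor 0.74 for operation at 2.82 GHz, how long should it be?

Z_qwt ≈ 150 Ω; length ≈ 1.97 cm

Z_qwt = √(Z_0·R_L) = √(75 × 300) = √22500
λ = 0.74·c/f = 0.0787 m, so l = λ/4 = 0.0197 m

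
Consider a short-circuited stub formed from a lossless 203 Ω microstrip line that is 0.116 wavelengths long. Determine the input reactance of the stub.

βl = 2π × 0.116 = 41.8°
tan(βl) = 0.893
For a short-circuited stub, Z_in = jZ_0·tan(βl)

X_in ≈ 181 Ω (inductive)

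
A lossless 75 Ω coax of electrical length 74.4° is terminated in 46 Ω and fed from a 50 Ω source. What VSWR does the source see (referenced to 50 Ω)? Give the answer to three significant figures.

tan(βl) = 3.58
Z_in = Z_0·(Z_L + jZ_0·tanβl)/(Z_0 + jZ_L·tanβl) = 109 + j28.8 Ω
Γ_s = (Z_in − Z_s)/(Z_in + Z_s) = (59.2 + j28.8)/(159 + j28.8), |Γ_s| = 0.407
VSWR = (1 + |Γ_s|)/(1 − |Γ_s|)

VSWR ≈ 2.37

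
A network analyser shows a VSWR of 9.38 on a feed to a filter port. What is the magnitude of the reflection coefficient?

|Γ| ≈ 0.807

|Γ| = (S − 1)/(S + 1) = (9.38 − 1)/(9.38 + 1) = 8.38/10.4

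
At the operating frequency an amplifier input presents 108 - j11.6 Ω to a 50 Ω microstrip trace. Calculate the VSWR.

VSWR ≈ 2.19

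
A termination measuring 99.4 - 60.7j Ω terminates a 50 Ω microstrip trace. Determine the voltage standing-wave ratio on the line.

VSWR ≈ 2.89

Γ = (Z_L − Z_0)/(Z_L + Z_0) = (49.4 − j60.7)/(149.4 − j60.7)
|Γ| = 78.3/161 = 0.485
VSWR = (1 + |Γ|)/(1 − |Γ|) = 1.49/0.515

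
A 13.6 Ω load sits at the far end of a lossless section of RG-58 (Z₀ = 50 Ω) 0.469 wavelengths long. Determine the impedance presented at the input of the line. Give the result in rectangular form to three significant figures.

Z_in ≈ 14.1 − j9.11 Ω

βl = 2π × 0.469 = 169°
tan(βl) = tan(169°) = -0.197
Z_in = Z_0·(Z_L + jZ_0·tanβl)/(Z_0 + jZ_L·tanβl)
     = 50·(13.6 − j9.86)/(50 − j2.68)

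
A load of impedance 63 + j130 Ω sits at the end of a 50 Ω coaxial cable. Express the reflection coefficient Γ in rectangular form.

Γ ≈ 0.619 + j0.438

Γ = (Z_L − Z_0)/(Z_L + Z_0) = (13 + j130)/(113 + j130)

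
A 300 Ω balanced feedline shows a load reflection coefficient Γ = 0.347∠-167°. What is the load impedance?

Z_L ≈ 147 − j26.1 Ω

Z_L = Z_0·(1 + Γ)/(1 − Γ) = 300·(0.662 − j0.0781)/(1.34 + j0.0781)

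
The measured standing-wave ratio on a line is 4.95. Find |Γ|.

|Γ| ≈ 0.664

|Γ| = (S − 1)/(S + 1) = (4.95 − 1)/(4.95 + 1) = 3.95/5.95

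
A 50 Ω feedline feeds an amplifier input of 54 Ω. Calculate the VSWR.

VSWR ≈ 1.08

For a purely resistive load, VSWR = R_L/Z_0 or Z_0/R_L (whichever > 1) = 54/50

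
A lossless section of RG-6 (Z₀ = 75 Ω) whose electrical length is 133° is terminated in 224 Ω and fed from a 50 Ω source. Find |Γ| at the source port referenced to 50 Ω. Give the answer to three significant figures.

tan(βl) = -1.07
Z_in = Z_0·(Z_L + jZ_0·tanβl)/(Z_0 + jZ_L·tanβl) = 42.8 + j56.6 Ω
Γ_s = (Z_in − Z_s)/(Z_in + Z_s) = (-7.22 + j56.6)/(92.8 + j56.6), |Γ_s| = 0.525

|Γ| ≈ 0.525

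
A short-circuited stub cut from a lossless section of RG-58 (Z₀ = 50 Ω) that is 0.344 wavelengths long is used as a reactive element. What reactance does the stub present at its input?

βl = 2π × 0.344 = 124°
tan(βl) = -1.49
For a short-circuited stub, Z_in = jZ_0·tan(βl)

X_in ≈ -74.6 Ω (capacitive)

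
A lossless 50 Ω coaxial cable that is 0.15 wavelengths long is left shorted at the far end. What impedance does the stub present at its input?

βl = 2π × 0.15 = 54°
tan(βl) = 1.38
For a shorted stub, Z_in = jZ_0·tan(βl)

Z_in ≈ +j68.8 Ω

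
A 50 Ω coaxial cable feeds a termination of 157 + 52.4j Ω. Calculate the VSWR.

VSWR ≈ 3.52

Γ = (Z_L − Z_0)/(Z_L + Z_0) = (107 + j52.4)/(207 + j52.4)
|Γ| = 119/214 = 0.558
VSWR = (1 + |Γ|)/(1 − |Γ|) = 1.56/0.442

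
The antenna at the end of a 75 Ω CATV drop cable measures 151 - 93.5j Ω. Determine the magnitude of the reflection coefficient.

|Γ| ≈ 0.493

Γ = (Z_L − Z_0)/(Z_L + Z_0) = (76 − j93.5)/(226 − j93.5)
|Γ| = 120/245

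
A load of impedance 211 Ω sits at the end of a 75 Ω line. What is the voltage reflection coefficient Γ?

Γ = (Z_L − Z_0)/(Z_L + Z_0) = (211 − 75)/(211 + 75) = 136/286

Γ = 0.476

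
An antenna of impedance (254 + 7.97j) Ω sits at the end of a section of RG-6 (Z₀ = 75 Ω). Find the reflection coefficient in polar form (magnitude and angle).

Γ = (Z_L − Z_0)/(Z_L + Z_0) = (179 + j7.97)/(329 + j7.97)
|Γ| = 179/329 = 0.544

Γ ≈ 0.544 ∠ 1.16°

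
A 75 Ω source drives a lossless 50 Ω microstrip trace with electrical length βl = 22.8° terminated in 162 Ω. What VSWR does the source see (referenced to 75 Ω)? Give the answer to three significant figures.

tan(βl) = 0.42
Z_in = Z_0·(Z_L + jZ_0·tanβl)/(Z_0 + jZ_L·tanβl) = 66.8 − j69.9 Ω
Γ_s = (Z_in − Z_s)/(Z_in + Z_s) = (-8.23 − j69.9)/(142 − j69.9), |Γ_s| = 0.445
VSWR = (1 + |Γ_s|)/(1 − |Γ_s|)

VSWR ≈ 2.61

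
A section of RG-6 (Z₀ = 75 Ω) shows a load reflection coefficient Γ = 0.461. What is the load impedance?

Z_L ≈ 203 Ω

Z_L = Z_0·(1 + Γ)/(1 − Γ) = 75·(1.46)/(0.539)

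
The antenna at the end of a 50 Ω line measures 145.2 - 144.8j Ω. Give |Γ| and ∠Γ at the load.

Γ = (Z_L − Z_0)/(Z_L + Z_0) = (95.2 − j144.8)/(195.2 − j144.8)
|Γ| = 173/243 = 0.713

Γ ≈ 0.713 ∠ -20.1°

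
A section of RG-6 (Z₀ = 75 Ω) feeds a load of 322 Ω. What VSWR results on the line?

For a purely resistive load, VSWR = R_L/Z_0 or Z_0/R_L (whichever > 1) = 322/75

VSWR ≈ 4.29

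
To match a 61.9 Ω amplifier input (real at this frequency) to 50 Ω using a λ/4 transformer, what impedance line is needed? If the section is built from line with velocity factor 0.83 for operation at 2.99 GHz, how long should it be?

Z_qwt = √(Z_0·R_L) = √(50 × 61.9) = √3095
λ = 0.83·c/f = 0.0833 m, so l = λ/4 = 0.0208 m

Z_qwt ≈ 55.6 Ω; length ≈ 2.08 cm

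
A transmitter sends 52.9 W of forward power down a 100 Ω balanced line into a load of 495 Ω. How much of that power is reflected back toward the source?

P_reflected ≈ 23.3 W

Γ = (495 − 100)/(495 + 100) = 0.664
|Γ|² = 0.441
P_refl = |Γ|²·P_inc = 23.3 W, P_del = (1 − |Γ|²)·P_inc = 29.6 W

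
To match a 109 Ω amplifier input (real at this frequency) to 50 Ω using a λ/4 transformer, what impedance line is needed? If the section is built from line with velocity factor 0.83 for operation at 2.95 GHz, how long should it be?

Z_qwt ≈ 73.8 Ω; length ≈ 2.11 cm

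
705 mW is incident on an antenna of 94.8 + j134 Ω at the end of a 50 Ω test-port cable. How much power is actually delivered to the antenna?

P_delivered ≈ 343 mW

|Γ| = |(44.8 + j134)/(144.8 + j134)| = 0.716
|Γ|² = 0.513
P_refl = |Γ|²·P_inc = 362 mW, P_del = (1 − |Γ|²)·P_inc = 343 mW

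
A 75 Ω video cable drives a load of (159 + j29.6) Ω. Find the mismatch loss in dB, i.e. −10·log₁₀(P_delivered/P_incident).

Γ = (84 + j29.6)/(234 + j29.6), |Γ| = 0.378
|Γ|² = 0.143, so P_del/P_inc = 1 − |Γ|² = 0.857
ML = −10·log₁₀(1 − |Γ|²)

mismatch loss ≈ 0.668 dB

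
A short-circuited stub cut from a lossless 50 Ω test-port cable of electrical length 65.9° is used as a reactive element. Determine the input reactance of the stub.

X_in ≈ 112 Ω (inductive)

tan(βl) = 2.24
For a short-circuited stub, Z_in = jZ_0·tan(βl)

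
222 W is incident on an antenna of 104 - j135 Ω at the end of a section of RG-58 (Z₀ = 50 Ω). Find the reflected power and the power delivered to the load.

P_reflected ≈ 112 W; P_delivered ≈ 110 W

|Γ| = |(54 − j135)/(154 − j135)| = 0.71
|Γ|² = 0.504
P_refl = |Γ|²·P_inc = 112 W, P_del = (1 − |Γ|²)·P_inc = 110 W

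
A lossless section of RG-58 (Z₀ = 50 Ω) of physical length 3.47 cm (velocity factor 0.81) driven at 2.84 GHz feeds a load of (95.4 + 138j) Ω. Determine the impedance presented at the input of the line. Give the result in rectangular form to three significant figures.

λ = v/f = 0.81·c / 2.84 GHz = 0.0856 m
βl = 2π·l/λ = 2π × 0.406 = 146°
tan(βl) = tan(146°) = -0.675
Z_in = Z_0·(Z_L + jZ_0·tanβl)/(Z_0 + jZ_L·tanβl)
     = 50·(95.4 + j104)/(143 − j64.4)

Z_in ≈ 14.1 + j42.8 Ω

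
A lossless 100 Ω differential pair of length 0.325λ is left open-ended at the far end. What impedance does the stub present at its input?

βl = 2π × 0.325 = 117°
tan(βl) = -1.96
For an open-ended stub, Z_in = −jZ_0·cot(βl) = −jZ_0/tan(βl)

Z_in ≈ +j51 Ω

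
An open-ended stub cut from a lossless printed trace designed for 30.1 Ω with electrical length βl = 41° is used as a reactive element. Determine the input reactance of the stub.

X_in ≈ -34.6 Ω (capacitive)

tan(βl) = 0.869
For an open-ended stub, Z_in = −jZ_0·cot(βl) = −jZ_0/tan(βl)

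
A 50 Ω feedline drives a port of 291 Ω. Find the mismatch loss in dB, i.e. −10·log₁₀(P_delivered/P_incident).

mismatch loss ≈ 3.01 dB

Γ = (291 − 50)/(291 + 50) = 0.707
|Γ|² = 0.499, so P_del/P_inc = 1 − |Γ|² = 0.501
ML = −10·log₁₀(1 − |Γ|²)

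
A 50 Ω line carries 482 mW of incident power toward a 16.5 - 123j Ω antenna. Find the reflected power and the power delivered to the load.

|Γ| = |(-33.5 − j123)/(66.5 − j123)| = 0.912
|Γ|² = 0.831
P_refl = |Γ|²·P_inc = 401 mW, P_del = (1 − |Γ|²)·P_inc = 81.4 mW

P_reflected ≈ 401 mW; P_delivered ≈ 81.4 mW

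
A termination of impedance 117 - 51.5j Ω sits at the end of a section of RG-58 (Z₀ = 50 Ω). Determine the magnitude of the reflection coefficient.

|Γ| ≈ 0.484

Γ = (Z_L − Z_0)/(Z_L + Z_0) = (67 − j51.5)/(167 − j51.5)
|Γ| = 84.5/175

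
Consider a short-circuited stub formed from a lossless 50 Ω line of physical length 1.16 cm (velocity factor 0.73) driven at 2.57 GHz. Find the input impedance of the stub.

λ = v/f = 0.73·c / 2.57 GHz = 0.0852 m
βl = 2π·l/λ = 2π × 0.136 = 49°
tan(βl) = 1.15
For a short-circuited stub, Z_in = jZ_0·tan(βl)

Z_in ≈ +j57.5 Ω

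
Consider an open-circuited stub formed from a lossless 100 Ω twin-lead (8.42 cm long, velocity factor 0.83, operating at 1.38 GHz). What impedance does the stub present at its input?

Z_in ≈ +j470 Ω

λ = v/f = 0.83·c / 1.38 GHz = 0.18 m
βl = 2π·l/λ = 2π × 0.467 = 168°
tan(βl) = -0.213
For an open-circuited stub, Z_in = −jZ_0·cot(βl) = −jZ_0/tan(βl)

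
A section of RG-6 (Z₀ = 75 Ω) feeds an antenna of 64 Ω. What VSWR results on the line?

VSWR ≈ 1.17

Γ = (64 − 75)/(64 + 75) = -0.0791
VSWR = (1 + 0.0791)/(1 − 0.0791)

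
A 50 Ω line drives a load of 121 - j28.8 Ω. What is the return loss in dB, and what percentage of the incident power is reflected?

Γ = (71 − j28.8)/(171 − j28.8), |Γ| = 0.442
RL = −20·log₁₀(0.442) = 7.09 dB
P_refl/P_inc = |Γ|² = 0.195

RL ≈ 7.09 dB; 19.5% of incident power reflected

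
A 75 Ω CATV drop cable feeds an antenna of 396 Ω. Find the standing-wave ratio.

For a purely resistive load, VSWR = R_L/Z_0 or Z_0/R_L (whichever > 1) = 396/75

VSWR ≈ 5.28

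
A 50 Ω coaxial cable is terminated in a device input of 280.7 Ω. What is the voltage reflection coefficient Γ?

Γ = 0.698

Γ = (Z_L − Z_0)/(Z_L + Z_0) = (280.7 − 50)/(280.7 + 50) = 230.7/330.7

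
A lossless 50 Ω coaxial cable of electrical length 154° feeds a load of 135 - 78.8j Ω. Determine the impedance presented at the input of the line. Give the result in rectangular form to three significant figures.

Z_in ≈ 93.5 + j86.1 Ω

tan(βl) = tan(154°) = -0.488
Z_in = Z_0·(Z_L + jZ_0·tanβl)/(Z_0 + jZ_L·tanβl)
     = 50·(135 − j103)/(11.6 − j65.8)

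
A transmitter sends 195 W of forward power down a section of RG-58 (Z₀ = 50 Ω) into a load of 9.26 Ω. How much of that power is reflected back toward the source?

P_reflected ≈ 92.2 W

Γ = (9.26 − 50)/(9.26 + 50) = -0.687
|Γ|² = 0.473
P_refl = |Γ|²·P_inc = 92.2 W, P_del = (1 − |Γ|²)·P_inc = 103 W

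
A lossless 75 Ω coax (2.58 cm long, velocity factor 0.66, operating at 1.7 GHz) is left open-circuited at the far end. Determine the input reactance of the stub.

X_in ≈ -13.6 Ω (capacitive)

λ = v/f = 0.66·c / 1.7 GHz = 0.116 m
βl = 2π·l/λ = 2π × 0.222 = 79.7°
tan(βl) = 5.53
For an open-circuited stub, Z_in = −jZ_0·cot(βl) = −jZ_0/tan(βl)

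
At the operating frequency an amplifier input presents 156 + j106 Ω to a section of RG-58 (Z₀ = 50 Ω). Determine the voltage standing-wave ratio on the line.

VSWR ≈ 4.67

Γ = (Z_L − Z_0)/(Z_L + Z_0) = (106 + j106)/(206 + j106)
|Γ| = 150/232 = 0.647
VSWR = (1 + |Γ|)/(1 − |Γ|) = 1.65/0.353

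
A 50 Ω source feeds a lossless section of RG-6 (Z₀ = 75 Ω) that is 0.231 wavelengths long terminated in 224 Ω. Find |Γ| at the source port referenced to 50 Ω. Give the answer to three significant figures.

|Γ| ≈ 0.341

βl = 2π × 0.231 = 83.2°
tan(βl) = 8.34
Z_in = Z_0·(Z_L + jZ_0·tanβl)/(Z_0 + jZ_L·tanβl) = 25.4 − j7.97 Ω
Γ_s = (Z_in − Z_s)/(Z_in + Z_s) = (-24.6 − j7.97)/(75.4 − j7.97), |Γ_s| = 0.341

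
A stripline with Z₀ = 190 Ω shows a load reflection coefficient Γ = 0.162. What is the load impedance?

Z_L ≈ 263 Ω

Z_L = Z_0·(1 + Γ)/(1 − Γ) = 190·(1.16)/(0.838)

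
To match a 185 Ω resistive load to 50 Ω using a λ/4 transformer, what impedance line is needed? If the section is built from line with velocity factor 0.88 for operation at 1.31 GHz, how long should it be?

Z_qwt = √(Z_0·R_L) = √(50 × 185) = √9250
λ = 0.88·c/f = 0.202 m, so l = λ/4 = 0.0504 m

Z_qwt ≈ 96.2 Ω; length ≈ 5.04 cm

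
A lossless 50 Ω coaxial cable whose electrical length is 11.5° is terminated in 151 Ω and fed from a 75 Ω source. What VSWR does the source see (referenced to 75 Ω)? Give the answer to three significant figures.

VSWR ≈ 2.13

tan(βl) = 0.203
Z_in = Z_0·(Z_L + jZ_0·tanβl)/(Z_0 + jZ_L·tanβl) = 114 − j60 Ω
Γ_s = (Z_in − Z_s)/(Z_in + Z_s) = (39.2 − j60)/(189 − j60), |Γ_s| = 0.361
VSWR = (1 + |Γ_s|)/(1 − |Γ_s|)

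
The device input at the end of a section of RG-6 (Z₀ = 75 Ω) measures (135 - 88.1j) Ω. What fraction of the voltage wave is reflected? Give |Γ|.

Γ = (Z_L − Z_0)/(Z_L + Z_0) = (60 − j88.1)/(210 − j88.1)
|Γ| = 107/228

|Γ| ≈ 0.468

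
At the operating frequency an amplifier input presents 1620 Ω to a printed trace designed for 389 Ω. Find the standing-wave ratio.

VSWR ≈ 4.16

For a purely resistive load, VSWR = R_L/Z_0 or Z_0/R_L (whichever > 1) = 1620/389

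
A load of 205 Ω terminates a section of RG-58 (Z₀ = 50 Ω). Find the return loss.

RL ≈ 4.32 dB

Γ = (205 − 50)/(205 + 50) = 0.608
RL = −20·log₁₀|Γ| = −20·log₁₀(0.608)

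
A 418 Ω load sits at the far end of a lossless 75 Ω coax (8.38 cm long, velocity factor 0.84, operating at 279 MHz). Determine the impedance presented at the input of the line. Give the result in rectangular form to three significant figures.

Z_in ≈ 41.3 − j102 Ω

λ = v/f = 0.84·c / 279 MHz = 0.903 m
βl = 2π·l/λ = 2π × 0.0928 = 33.4°
tan(βl) = tan(33.4°) = 0.659
Z_in = Z_0·(Z_L + jZ_0·tanβl)/(Z_0 + jZ_L·tanβl)
     = 75·(418 + j49.5)/(75 + j276)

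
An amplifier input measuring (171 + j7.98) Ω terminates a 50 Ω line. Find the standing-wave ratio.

VSWR ≈ 3.43

Γ = (Z_L − Z_0)/(Z_L + Z_0) = (121 + j7.98)/(221 + j7.98)
|Γ| = 121/221 = 0.548
VSWR = (1 + |Γ|)/(1 − |Γ|) = 1.55/0.452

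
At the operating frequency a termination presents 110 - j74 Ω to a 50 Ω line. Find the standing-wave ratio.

VSWR ≈ 3.35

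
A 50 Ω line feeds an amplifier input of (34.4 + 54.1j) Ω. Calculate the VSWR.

Γ = (Z_L − Z_0)/(Z_L + Z_0) = (-15.6 + j54.1)/(84.4 + j54.1)
|Γ| = 56.3/100 = 0.562
VSWR = (1 + |Γ|)/(1 − |Γ|) = 1.56/0.438

VSWR ≈ 3.56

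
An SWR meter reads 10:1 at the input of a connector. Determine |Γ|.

|Γ| ≈ 0.818

|Γ| = (S − 1)/(S + 1) = (10 − 1)/(10 + 1) = 9/11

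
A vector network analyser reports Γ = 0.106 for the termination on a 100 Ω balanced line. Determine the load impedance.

Z_L ≈ 124 Ω

Z_L = Z_0·(1 + Γ)/(1 − Γ) = 100·(1.11)/(0.894)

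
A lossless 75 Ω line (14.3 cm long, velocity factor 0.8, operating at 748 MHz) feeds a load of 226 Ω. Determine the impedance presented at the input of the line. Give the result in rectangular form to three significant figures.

Z_in ≈ 119 + j100 Ω

λ = v/f = 0.8·c / 748 MHz = 0.321 m
βl = 2π·l/λ = 2π × 0.446 = 160°
tan(βl) = tan(160°) = -0.355
Z_in = Z_0·(Z_L + jZ_0·tanβl)/(Z_0 + jZ_L·tanβl)
     = 75·(226 − j26.6)/(75 − j80.3)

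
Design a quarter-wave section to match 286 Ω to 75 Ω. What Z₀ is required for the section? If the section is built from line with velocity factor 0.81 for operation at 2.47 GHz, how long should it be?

Z_qwt ≈ 146 Ω; length ≈ 2.46 cm

Z_qwt = √(Z_0·R_L) = √(75 × 286) = √21450
λ = 0.81·c/f = 0.0984 m, so l = λ/4 = 0.0246 m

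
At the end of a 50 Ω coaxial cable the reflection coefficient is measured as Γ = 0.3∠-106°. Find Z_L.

Z_L ≈ 36.2 − j23 Ω

Z_L = Z_0·(1 + Γ)/(1 − Γ) = 50·(0.917 − j0.288)/(1.08 + j0.288)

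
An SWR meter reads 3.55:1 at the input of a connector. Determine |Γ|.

|Γ| ≈ 0.56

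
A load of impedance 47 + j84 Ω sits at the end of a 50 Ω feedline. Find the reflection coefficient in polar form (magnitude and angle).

Γ = (Z_L − Z_0)/(Z_L + Z_0) = (-3 + j84)/(97 + j84)
|Γ| = 84.1/128 = 0.655

Γ ≈ 0.655 ∠ 51.2°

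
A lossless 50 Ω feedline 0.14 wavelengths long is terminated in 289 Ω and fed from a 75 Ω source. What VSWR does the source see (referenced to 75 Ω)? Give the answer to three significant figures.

βl = 2π × 0.14 = 50.4°
tan(βl) = 1.21
Z_in = Z_0·(Z_L + jZ_0·tanβl)/(Z_0 + jZ_L·tanβl) = 14.3 − j39.3 Ω
Γ_s = (Z_in − Z_s)/(Z_in + Z_s) = (-60.7 − j39.3)/(89.3 − j39.3), |Γ_s| = 0.742
VSWR = (1 + |Γ_s|)/(1 − |Γ_s|)

VSWR ≈ 6.74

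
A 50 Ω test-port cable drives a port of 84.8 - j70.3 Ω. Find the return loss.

Γ = (34.8 − j70.3)/(134.8 − j70.3), |Γ| = 0.516
RL = −20·log₁₀|Γ| = −20·log₁₀(0.516)

RL ≈ 5.75 dB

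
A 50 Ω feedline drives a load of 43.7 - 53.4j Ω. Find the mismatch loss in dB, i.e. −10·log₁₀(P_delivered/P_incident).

Γ = (-6.3 − j53.4)/(93.7 − j53.4), |Γ| = 0.499
|Γ|² = 0.249, so P_del/P_inc = 1 − |Γ|² = 0.751
ML = −10·log₁₀(1 − |Γ|²)

mismatch loss ≈ 1.24 dB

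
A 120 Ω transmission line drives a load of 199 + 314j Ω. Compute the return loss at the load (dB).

Γ = (79 + j314)/(319 + j314), |Γ| = 0.723
RL = −20·log₁₀|Γ| = −20·log₁₀(0.723)

RL ≈ 2.81 dB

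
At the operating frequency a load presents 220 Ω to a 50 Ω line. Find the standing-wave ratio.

For a purely resistive load, VSWR = R_L/Z_0 or Z_0/R_L (whichever > 1) = 220/50

VSWR ≈ 4.4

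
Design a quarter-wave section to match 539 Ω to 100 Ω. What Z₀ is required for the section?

Z_qwt ≈ 232 Ω

Z_qwt = √(Z_0·R_L) = √(100 × 539) = √53900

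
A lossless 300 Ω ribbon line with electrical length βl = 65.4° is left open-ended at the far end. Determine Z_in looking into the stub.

tan(βl) = 2.18
For an open-ended stub, Z_in = −jZ_0·cot(βl) = −jZ_0/tan(βl)

Z_in ≈ −j137 Ω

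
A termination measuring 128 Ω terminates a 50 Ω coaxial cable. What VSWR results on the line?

Γ = (128 − 50)/(128 + 50) = 0.438
VSWR = (1 + 0.438)/(1 − 0.438)

VSWR ≈ 2.56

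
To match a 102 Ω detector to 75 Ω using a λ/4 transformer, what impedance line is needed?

Z_qwt = √(Z_0·R_L) = √(75 × 102) = √7650

Z_qwt ≈ 87.5 Ω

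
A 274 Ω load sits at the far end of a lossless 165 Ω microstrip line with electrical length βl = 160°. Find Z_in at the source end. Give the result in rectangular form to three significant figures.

tan(βl) = tan(160°) = -0.364
Z_in = Z_0·(Z_L + jZ_0·tanβl)/(Z_0 + jZ_L·tanβl)
     = 165·(274 − j60.1)/(165 − j99.7)

Z_in ≈ 227 + j77.3 Ω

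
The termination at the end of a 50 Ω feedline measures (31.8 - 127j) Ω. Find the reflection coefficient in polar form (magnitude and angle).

Γ = (Z_L − Z_0)/(Z_L + Z_0) = (-18.2 − j127)/(81.8 − j127)
|Γ| = 128/151 = 0.849

Γ ≈ 0.849 ∠ -40.9°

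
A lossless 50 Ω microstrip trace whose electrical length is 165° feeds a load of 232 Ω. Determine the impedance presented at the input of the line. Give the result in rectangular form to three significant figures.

tan(βl) = tan(165°) = -0.268
Z_in = Z_0·(Z_L + jZ_0·tanβl)/(Z_0 + jZ_L·tanβl)
     = 50·(232 − j13.4)/(50 − j62.2)

Z_in ≈ 97.7 + j108 Ω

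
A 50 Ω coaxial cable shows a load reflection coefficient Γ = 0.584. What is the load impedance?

Z_L = Z_0·(1 + Γ)/(1 − Γ) = 50·(1.58)/(0.416)

Z_L ≈ 190 Ω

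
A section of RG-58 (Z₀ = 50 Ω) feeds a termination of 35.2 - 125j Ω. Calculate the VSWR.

VSWR ≈ 10.9

Γ = (Z_L − Z_0)/(Z_L + Z_0) = (-14.8 − j125)/(85.2 − j125)
|Γ| = 126/151 = 0.832
VSWR = (1 + |Γ|)/(1 − |Γ|) = 1.83/0.168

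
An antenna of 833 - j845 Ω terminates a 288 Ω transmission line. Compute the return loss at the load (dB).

RL ≈ 2.9 dB

Γ = (545 − j845)/(1121 − j845), |Γ| = 0.716
RL = −20·log₁₀|Γ| = −20·log₁₀(0.716)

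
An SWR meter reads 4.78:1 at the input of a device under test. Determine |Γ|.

|Γ| ≈ 0.654

|Γ| = (S − 1)/(S + 1) = (4.78 − 1)/(4.78 + 1) = 3.78/5.78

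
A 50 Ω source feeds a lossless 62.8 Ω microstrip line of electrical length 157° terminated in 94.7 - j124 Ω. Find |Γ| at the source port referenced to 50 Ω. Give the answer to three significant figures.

tan(βl) = -0.424
Z_in = Z_0·(Z_L + jZ_0·tanβl)/(Z_0 + jZ_L·tanβl) = 256 + j83.1 Ω
Γ_s = (Z_in − Z_s)/(Z_in + Z_s) = (206 + j83.1)/(306 + j83.1), |Γ_s| = 0.701

|Γ| ≈ 0.701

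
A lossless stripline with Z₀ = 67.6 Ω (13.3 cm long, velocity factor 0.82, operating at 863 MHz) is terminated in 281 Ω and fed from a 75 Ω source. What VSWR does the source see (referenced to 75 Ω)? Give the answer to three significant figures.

λ = v/f = 0.82·c / 863 MHz = 0.285 m
βl = 2π·l/λ = 2π × 0.467 = 168°
tan(βl) = -0.213
Z_in = Z_0·(Z_L + jZ_0·tanβl)/(Z_0 + jZ_L·tanβl) = 165 + j131 Ω
Γ_s = (Z_in − Z_s)/(Z_in + Z_s) = (89.6 + j131)/(240 + j131), |Γ_s| = 0.582
VSWR = (1 + |Γ_s|)/(1 − |Γ_s|)

VSWR ≈ 3.78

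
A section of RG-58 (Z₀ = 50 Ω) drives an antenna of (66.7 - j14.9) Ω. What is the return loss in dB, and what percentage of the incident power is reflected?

RL ≈ 14.4 dB; 3.62% of incident power reflected

Γ = (16.7 − j14.9)/(116.7 − j14.9), |Γ| = 0.19
RL = −20·log₁₀(0.19) = 14.4 dB
P_refl/P_inc = |Γ|² = 0.0362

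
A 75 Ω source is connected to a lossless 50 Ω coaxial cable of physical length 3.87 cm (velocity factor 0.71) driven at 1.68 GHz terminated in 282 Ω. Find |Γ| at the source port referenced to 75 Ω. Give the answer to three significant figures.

|Γ| ≈ 0.776

λ = v/f = 0.71·c / 1.68 GHz = 0.127 m
βl = 2π·l/λ = 2π × 0.305 = 110°
tan(βl) = -2.76
Z_in = Z_0·(Z_L + jZ_0·tanβl)/(Z_0 + jZ_L·tanβl) = 9.98 + j17.4 Ω
Γ_s = (Z_in − Z_s)/(Z_in + Z_s) = (-65 + j17.4)/(85 + j17.4), |Γ_s| = 0.776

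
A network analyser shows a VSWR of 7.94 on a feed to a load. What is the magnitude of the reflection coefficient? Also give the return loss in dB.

|Γ| = (S − 1)/(S + 1) = (7.94 − 1)/(7.94 + 1) = 6.94/8.94
RL = −20·log₁₀|Γ| = −20·log₁₀(0.776)

|Γ| ≈ 0.776; return loss ≈ 2.2 dB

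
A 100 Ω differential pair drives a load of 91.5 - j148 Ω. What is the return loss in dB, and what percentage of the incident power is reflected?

Γ = (-8.5 − j148)/(191.5 − j148), |Γ| = 0.613
RL = −20·log₁₀(0.613) = 4.26 dB
P_refl/P_inc = |Γ|² = 0.375

RL ≈ 4.26 dB; 37.5% of incident power reflected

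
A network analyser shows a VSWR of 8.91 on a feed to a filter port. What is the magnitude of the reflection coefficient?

|Γ| ≈ 0.798

|Γ| = (S − 1)/(S + 1) = (8.91 − 1)/(8.91 + 1) = 7.91/9.91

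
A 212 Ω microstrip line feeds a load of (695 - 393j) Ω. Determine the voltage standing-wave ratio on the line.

VSWR ≈ 4.4

Γ = (Z_L − Z_0)/(Z_L + Z_0) = (483 − j393)/(907 − j393)
|Γ| = 623/988 = 0.63
VSWR = (1 + |Γ|)/(1 − |Γ|) = 1.63/0.37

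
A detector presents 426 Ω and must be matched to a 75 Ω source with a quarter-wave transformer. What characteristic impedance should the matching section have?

Z_qwt ≈ 179 Ω

Z_qwt = √(Z_0·R_L) = √(75 × 426) = √31950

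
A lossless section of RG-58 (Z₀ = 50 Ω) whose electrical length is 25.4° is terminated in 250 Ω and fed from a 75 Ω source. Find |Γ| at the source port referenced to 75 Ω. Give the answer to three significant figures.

|Γ| ≈ 0.61

tan(βl) = 0.475
Z_in = Z_0·(Z_L + jZ_0·tanβl)/(Z_0 + jZ_L·tanβl) = 46.2 − j85.9 Ω
Γ_s = (Z_in − Z_s)/(Z_in + Z_s) = (-28.8 − j85.9)/(121 − j85.9), |Γ_s| = 0.61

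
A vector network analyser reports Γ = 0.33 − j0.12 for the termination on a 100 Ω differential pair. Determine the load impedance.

Z_L ≈ 189 − j51.8 Ω

Z_L = Z_0·(1 + Γ)/(1 − Γ) = 100·(1.33 − j0.12)/(0.67 + j0.12)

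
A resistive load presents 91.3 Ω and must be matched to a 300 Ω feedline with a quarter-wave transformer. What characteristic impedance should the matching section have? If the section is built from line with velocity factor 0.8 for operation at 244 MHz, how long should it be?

Z_qwt = √(Z_0·R_L) = √(300 × 91.3) = √27390
λ = 0.8·c/f = 0.984 m, so l = λ/4 = 0.246 m

Z_qwt ≈ 165 Ω; length ≈ 24.6 cm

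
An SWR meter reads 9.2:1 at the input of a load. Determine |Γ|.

|Γ| = (S − 1)/(S + 1) = (9.2 − 1)/(9.2 + 1) = 8.2/10.2

|Γ| ≈ 0.804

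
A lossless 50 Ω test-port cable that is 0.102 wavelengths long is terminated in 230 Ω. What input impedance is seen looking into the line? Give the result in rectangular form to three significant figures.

βl = 2π × 0.102 = 36.7°
tan(βl) = tan(36.7°) = 0.746
Z_in = Z_0·(Z_L + jZ_0·tanβl)/(Z_0 + jZ_L·tanβl)
     = 50·(230 + j37.3)/(50 + j172)

Z_in ≈ 28 − j58.9 Ω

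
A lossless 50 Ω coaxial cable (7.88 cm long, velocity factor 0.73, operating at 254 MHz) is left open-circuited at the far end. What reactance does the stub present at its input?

X_in ≈ -77.3 Ω (capacitive)

λ = v/f = 0.73·c / 254 MHz = 0.862 m
βl = 2π·l/λ = 2π × 0.0914 = 32.9°
tan(βl) = 0.647
For an open-circuited stub, Z_in = −jZ_0·cot(βl) = −jZ_0/tan(βl)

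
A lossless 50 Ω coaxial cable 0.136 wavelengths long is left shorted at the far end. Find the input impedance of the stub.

βl = 2π × 0.136 = 49°
tan(βl) = 1.15
For a shorted stub, Z_in = jZ_0·tan(βl)

Z_in ≈ +j57.4 Ω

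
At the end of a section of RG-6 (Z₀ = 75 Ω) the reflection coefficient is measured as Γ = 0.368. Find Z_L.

Z_L = Z_0·(1 + Γ)/(1 − Γ) = 75·(1.37)/(0.632)

Z_L ≈ 162 Ω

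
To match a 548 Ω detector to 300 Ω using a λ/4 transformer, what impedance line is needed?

Z_qwt ≈ 405 Ω

Z_qwt = √(Z_0·R_L) = √(300 × 548) = √164400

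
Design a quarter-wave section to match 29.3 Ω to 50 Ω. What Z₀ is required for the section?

Z_qwt = √(Z_0·R_L) = √(50 × 29.3) = √1465

Z_qwt ≈ 38.3 Ω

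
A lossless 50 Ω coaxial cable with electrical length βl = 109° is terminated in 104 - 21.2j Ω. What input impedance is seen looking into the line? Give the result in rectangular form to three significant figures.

Z_in ≈ 26.8 + j18.2 Ω

tan(βl) = tan(109°) = -2.9
Z_in = Z_0·(Z_L + jZ_0·tanβl)/(Z_0 + jZ_L·tanβl)
     = 50·(104 − j166)/(-11.6 − j302)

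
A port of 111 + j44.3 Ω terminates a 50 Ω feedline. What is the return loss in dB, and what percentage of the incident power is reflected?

Γ = (61 + j44.3)/(161 + j44.3), |Γ| = 0.451
RL = −20·log₁₀(0.451) = 6.91 dB
P_refl/P_inc = |Γ|² = 0.204

RL ≈ 6.91 dB; 20.4% of incident power reflected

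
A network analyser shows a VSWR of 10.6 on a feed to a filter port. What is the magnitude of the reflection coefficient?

|Γ| = (S − 1)/(S + 1) = (10.6 − 1)/(10.6 + 1) = 9.6/11.6

|Γ| ≈ 0.828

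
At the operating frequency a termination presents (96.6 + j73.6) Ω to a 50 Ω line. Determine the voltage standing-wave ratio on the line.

VSWR ≈ 3.26

Γ = (Z_L − Z_0)/(Z_L + Z_0) = (46.6 + j73.6)/(146.6 + j73.6)
|Γ| = 87.1/164 = 0.531
VSWR = (1 + |Γ|)/(1 − |Γ|) = 1.53/0.469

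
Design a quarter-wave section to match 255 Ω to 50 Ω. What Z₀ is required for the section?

Z_qwt ≈ 113 Ω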